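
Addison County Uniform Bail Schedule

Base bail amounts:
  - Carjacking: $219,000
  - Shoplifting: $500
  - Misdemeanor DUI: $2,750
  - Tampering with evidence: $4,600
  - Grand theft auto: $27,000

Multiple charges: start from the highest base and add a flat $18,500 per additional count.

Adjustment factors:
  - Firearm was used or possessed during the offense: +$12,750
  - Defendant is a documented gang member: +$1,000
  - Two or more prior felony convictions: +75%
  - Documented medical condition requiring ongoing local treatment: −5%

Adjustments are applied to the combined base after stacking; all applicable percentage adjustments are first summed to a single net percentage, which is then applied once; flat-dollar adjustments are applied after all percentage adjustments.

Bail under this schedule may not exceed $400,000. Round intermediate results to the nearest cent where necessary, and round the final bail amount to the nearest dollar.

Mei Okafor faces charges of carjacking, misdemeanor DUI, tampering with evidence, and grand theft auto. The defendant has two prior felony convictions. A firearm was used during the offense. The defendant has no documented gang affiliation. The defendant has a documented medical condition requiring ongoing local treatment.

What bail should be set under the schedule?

Base amounts from the schedule: carjacking $219,000; misdemeanor DUI $2,750; tampering with evidence $4,600; grand theft auto $27,000.
Stacking rule: highest base plus $18,500 per additional charge. Highest is carjacking at $219,000; 3 additional charges → +$55,500. Combined base = $274,500.
Net percentage adjustment: +75% −5% = +70%. $274,500 × 1.7 = $466,650.
Firearm was used or possessed during the offense (+$12,750 flat): $466,650 + $12,750 = $479,400.
Result $479,400 exceeds the maximum of $400,000; bail is capped at $400,000.

$400,000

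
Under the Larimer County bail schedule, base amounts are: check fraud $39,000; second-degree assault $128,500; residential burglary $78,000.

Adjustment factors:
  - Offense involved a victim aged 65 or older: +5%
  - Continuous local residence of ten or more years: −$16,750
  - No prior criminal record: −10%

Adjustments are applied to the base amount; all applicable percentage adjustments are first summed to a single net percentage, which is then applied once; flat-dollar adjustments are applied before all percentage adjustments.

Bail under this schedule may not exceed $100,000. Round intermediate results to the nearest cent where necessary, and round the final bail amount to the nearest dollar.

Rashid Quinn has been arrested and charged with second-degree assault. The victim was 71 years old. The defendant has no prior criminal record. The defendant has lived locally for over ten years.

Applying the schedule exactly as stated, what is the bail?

$100,000

Base amounts from the schedule: second-degree assault $128,500.
Single charge. Combined base = $128,500.
Continuous local residence of ten or more years (−$16,750 flat): $128,500 − $16,750 = $111,750.
Net percentage adjustment: +5% −10% = −5%. $111,750 × 0.95 = $106,162.50.
Result $106,162.50 exceeds the maximum of $100,000; bail is capped at $100,000.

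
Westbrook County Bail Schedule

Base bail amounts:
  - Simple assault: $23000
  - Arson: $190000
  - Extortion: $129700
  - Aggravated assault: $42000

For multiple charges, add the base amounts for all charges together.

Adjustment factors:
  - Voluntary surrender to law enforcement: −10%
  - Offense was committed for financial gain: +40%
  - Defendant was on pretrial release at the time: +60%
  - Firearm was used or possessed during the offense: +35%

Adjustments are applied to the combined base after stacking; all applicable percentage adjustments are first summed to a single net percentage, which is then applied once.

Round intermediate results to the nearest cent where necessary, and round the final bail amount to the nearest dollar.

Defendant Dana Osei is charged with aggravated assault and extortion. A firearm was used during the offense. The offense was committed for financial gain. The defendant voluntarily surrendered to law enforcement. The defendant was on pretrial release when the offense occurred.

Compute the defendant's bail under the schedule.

$386325

Base amounts from the schedule: aggravated assault $42000; extortion $129700.
Stacking rule: sum of all bases. $42000 + $129700 = $171700.
Net percentage adjustment: −10% +40% +60% +35% = +125%. $171700 × 2.25 = $386325.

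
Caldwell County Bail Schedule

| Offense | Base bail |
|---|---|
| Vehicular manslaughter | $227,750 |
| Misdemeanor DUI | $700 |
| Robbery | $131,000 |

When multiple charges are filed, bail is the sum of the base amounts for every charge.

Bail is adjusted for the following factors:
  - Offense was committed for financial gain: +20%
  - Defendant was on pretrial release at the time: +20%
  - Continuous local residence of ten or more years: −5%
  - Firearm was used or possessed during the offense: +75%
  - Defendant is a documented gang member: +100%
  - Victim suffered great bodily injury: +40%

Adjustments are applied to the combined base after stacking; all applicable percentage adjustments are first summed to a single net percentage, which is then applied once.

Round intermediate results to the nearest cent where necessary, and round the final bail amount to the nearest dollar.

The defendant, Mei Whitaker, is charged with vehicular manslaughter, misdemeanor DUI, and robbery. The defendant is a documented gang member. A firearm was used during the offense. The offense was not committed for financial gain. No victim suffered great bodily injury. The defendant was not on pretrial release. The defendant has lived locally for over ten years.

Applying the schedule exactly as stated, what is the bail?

$970,515

Base amounts from the schedule: vehicular manslaughter $227,750; misdemeanor DUI $700; robbery $131,000.
Stacking rule: sum of all bases. $227,750 + $700 + $131,000 = $359,450.
Net percentage adjustment: −5% +75% +100% = +170%. $359,450 × 2.7 = $970,515.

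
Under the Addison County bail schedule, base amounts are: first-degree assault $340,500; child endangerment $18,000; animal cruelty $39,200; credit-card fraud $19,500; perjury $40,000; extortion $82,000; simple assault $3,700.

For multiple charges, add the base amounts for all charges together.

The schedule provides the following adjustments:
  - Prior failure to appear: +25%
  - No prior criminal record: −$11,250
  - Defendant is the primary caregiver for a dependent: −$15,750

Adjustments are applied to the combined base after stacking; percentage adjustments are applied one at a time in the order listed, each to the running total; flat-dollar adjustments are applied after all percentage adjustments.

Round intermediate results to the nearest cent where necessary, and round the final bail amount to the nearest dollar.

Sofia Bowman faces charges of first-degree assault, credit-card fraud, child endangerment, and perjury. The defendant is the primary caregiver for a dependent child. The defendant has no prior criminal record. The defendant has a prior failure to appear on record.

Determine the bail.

$495,500

Base amounts from the schedule: first-degree assault $340,500; credit-card fraud $19,500; child endangerment $18,000; perjury $40,000.
Stacking rule: sum of all bases. $340,500 + $19,500 + $18,000 + $40,000 = $418,000.
Prior failure to appear (+25%): $418,000 × 1.25 = $522,500.
No prior criminal record (−$11,250 flat): $522,500 − $11,250 = $511,250.
Defendant is the primary caregiver for a dependent (−$15,750 flat): $511,250 − $15,750 = $495,500.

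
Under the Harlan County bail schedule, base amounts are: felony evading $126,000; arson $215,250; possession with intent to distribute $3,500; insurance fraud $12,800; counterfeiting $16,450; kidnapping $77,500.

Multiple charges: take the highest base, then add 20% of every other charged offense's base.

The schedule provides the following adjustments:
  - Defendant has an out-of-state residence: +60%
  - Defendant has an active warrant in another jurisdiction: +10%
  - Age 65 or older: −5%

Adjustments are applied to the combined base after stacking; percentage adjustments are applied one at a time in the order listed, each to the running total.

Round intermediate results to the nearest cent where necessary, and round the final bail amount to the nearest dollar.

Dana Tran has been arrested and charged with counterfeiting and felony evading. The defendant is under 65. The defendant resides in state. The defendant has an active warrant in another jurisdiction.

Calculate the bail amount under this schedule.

Base amounts from the schedule: counterfeiting $16,450; felony evading $126,000.
Stacking rule: highest base plus 20% of each additional charge. Highest is felony evading at $126,000. Additional: $16,450 × 20% = $3,290. Combined base = $126,000 + $3,290 = $129,290.
Defendant has an active warrant in another jurisdiction (+10%): $129,290 × 1.1 = $142,219.

$142,219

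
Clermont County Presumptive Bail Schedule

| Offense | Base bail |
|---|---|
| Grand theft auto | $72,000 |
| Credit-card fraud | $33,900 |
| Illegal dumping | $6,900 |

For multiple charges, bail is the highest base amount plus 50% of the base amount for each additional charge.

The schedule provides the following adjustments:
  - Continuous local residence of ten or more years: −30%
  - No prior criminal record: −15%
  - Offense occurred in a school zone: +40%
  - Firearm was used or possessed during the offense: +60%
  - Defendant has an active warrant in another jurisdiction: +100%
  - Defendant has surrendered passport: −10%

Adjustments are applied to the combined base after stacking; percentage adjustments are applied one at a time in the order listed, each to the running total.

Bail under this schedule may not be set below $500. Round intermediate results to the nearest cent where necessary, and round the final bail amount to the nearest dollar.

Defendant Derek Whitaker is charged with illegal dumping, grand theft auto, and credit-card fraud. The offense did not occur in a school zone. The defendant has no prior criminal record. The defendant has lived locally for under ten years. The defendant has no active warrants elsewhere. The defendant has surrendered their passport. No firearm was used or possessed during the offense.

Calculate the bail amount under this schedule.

Base amounts from the schedule: illegal dumping $6,900; grand theft auto $72,000; credit-card fraud $33,900.
Stacking rule: highest base plus 50% of each additional charge. Highest is grand theft auto at $72,000. Additional: $6,900 × 50% = $3,450; $33,900 × 50% = $16,950. Combined base = $72,000 + $20,400 = $92,400.
No prior criminal record (−15%): $92,400 × 0.85 = $78,540.
Defendant has surrendered passport (−10%): $78,540 × 0.9 = $70,686.
$70,686 is at or above the $500 minimum.

$70,686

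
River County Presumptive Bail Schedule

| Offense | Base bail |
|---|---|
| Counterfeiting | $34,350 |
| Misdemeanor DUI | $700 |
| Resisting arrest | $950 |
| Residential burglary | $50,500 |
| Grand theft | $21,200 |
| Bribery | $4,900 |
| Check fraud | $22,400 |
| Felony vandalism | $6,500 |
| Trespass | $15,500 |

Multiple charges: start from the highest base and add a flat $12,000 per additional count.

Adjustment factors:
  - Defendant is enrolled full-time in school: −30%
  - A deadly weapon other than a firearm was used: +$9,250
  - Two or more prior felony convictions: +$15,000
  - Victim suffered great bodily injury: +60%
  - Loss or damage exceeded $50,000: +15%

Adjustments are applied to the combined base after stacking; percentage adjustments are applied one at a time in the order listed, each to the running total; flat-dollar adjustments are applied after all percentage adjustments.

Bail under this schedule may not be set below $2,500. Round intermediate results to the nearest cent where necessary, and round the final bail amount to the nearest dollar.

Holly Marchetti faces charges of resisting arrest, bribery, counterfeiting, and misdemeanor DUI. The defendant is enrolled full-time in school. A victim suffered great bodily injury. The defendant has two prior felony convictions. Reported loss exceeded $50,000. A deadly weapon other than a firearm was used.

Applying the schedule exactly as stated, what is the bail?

Base amounts from the schedule: resisting arrest $950; bribery $4,900; counterfeiting $34,350; misdemeanor DUI $700.
Stacking rule: highest base plus $12,000 per additional charge. Highest is counterfeiting at $34,350; 3 additional charges → +$36,000. Combined base = $70,350.
Defendant is enrolled full-time in school (−30%): $70,350 × 0.7 = $49,245.
Victim suffered great bodily injury (+60%): $49,245 × 1.6 = $78,792.
Loss or damage exceeded $50,000 (+15%): $78,792 × 1.15 = $90,610.80.
A deadly weapon other than a firearm was used (+$9,250 flat): $90,610.80 + $9,250 = $99,860.80.
Two or more prior felony convictions (+$15,000 flat): $99,860.80 + $15,000 = $114,860.80.
$114,860.80 is at or above the $2,500 minimum.
Rounded to the nearest dollar: $114,861.

$114,861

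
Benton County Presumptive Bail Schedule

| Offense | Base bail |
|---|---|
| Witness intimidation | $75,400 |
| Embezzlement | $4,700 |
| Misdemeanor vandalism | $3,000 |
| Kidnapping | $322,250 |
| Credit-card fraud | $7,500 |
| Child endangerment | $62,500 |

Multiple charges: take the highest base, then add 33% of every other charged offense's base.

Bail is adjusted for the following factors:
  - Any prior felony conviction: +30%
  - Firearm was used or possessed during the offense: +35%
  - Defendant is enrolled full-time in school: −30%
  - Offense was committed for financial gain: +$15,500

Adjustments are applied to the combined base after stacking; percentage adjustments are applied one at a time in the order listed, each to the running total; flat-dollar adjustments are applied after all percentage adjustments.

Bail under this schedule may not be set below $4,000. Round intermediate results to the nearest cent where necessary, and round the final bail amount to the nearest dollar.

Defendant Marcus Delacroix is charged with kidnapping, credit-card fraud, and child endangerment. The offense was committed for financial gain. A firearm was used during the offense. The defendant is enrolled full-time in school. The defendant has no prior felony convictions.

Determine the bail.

$341,856

Base amounts from the schedule: kidnapping $322,250; credit-card fraud $7,500; child endangerment $62,500.
Stacking rule: highest base plus 33% of each additional charge. Highest is kidnapping at $322,250. Additional: $7,500 × 33% = $2,475; $62,500 × 33% = $20,625. Combined base = $322,250 + $23,100 = $345,350.
Firearm was used or possessed during the offense (+35%): $345,350 × 1.35 = $466,222.50.
Defendant is enrolled full-time in school (−30%): $466,222.50 × 0.7 = $326,355.75.
Offense was committed for financial gain (+$15,500 flat): $326,355.75 + $15,500 = $341,855.75.
$341,855.75 is at or above the $4,000 minimum.
Rounded to the nearest dollar: $341,856.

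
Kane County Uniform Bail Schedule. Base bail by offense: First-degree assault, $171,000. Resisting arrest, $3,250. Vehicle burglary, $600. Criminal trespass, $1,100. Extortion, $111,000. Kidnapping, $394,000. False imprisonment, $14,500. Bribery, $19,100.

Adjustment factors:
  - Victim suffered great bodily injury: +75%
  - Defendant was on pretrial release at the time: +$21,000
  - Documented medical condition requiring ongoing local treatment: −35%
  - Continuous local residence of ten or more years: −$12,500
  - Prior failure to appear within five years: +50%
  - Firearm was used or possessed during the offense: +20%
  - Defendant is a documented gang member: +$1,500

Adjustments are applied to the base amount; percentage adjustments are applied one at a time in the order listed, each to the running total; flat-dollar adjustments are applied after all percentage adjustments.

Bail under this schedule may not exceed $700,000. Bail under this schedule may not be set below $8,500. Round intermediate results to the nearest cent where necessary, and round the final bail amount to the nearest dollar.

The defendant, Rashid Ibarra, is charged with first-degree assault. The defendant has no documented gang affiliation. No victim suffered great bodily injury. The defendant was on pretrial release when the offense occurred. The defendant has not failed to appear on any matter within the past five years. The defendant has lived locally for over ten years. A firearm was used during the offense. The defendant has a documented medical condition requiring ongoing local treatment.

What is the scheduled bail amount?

Base amounts from the schedule: first-degree assault $171,000.
Single charge. Combined base = $171,000.
Documented medical condition requiring ongoing local treatment (−35%): $171,000 × 0.65 = $111,150.
Firearm was used or possessed during the offense (+20%): $111,150 × 1.2 = $133,380.
Defendant was on pretrial release at the time (+$21,000 flat): $133,380 + $21,000 = $154,380.
Continuous local residence of ten or more years (−$12,500 flat): $154,380 − $12,500 = $141,880.
$141,880 is within the $700,000 maximum.
$141,880 is at or above the $8,500 minimum.

$141,880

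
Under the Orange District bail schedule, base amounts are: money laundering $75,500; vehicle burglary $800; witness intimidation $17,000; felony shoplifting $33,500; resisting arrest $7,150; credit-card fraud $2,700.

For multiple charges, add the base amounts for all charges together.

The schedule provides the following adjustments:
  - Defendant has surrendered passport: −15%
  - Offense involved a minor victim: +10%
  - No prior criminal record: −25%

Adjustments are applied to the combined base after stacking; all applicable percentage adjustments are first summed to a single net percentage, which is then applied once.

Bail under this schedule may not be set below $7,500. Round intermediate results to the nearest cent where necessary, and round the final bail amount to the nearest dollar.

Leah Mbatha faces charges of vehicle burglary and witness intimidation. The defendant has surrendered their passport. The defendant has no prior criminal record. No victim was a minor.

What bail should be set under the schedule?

$10,680

Base amounts from the schedule: vehicle burglary $800; witness intimidation $17,000.
Stacking rule: sum of all bases. $800 + $17,000 = $17,800.
Net percentage adjustment: −15% −25% = −40%. $17,800 × 0.6 = $10,680.
$10,680 is at or above the $7,500 minimum.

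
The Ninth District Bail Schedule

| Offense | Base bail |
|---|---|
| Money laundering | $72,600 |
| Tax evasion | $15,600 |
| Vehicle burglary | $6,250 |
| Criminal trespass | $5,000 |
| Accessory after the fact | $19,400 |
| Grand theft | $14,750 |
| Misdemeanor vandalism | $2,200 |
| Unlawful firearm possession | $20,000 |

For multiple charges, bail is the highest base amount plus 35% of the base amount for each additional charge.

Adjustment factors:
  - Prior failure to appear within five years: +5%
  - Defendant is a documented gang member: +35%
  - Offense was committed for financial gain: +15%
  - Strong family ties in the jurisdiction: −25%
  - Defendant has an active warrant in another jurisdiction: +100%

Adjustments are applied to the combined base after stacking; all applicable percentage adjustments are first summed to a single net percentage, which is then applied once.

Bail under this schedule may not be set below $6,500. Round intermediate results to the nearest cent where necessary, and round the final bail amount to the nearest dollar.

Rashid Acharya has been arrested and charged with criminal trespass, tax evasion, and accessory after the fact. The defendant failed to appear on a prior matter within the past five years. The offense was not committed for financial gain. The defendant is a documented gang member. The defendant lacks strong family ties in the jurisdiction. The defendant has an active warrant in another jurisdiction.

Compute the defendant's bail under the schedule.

Base amounts from the schedule: criminal trespass $5,000; tax evasion $15,600; accessory after the fact $19,400.
Stacking rule: highest base plus 35% of each additional charge. Highest is accessory after the fact at $19,400. Additional: $5,000 × 35% = $1,750; $15,600 × 35% = $5,460. Combined base = $19,400 + $7,210 = $26,610.
Net percentage adjustment: +5% +35% +100% = +140%. $26,610 × 2.4 = $63,864.
$63,864 is at or above the $6,500 minimum.

$63,864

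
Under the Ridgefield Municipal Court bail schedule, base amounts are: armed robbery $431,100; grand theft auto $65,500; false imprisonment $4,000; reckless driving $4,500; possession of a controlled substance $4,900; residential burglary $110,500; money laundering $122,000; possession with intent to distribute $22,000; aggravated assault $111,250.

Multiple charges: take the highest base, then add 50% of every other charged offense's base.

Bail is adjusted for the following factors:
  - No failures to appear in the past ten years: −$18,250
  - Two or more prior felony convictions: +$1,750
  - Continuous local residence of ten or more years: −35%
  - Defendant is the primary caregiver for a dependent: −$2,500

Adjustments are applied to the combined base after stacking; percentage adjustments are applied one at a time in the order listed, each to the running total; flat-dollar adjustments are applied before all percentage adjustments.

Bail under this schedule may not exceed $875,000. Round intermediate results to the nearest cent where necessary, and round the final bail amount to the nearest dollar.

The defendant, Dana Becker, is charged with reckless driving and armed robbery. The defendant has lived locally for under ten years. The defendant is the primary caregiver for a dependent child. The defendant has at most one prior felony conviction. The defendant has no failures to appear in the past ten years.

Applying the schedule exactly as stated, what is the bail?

Base amounts from the schedule: reckless driving $4,500; armed robbery $431,100.
Stacking rule: highest base plus 50% of each additional charge. Highest is armed robbery at $431,100. Additional: $4,500 × 50% = $2,250. Combined base = $431,100 + $2,250 = $433,350.
No failures to appear in the past ten years (−$18,250 flat): $433,350 − $18,250 = $415,100.
Defendant is the primary caregiver for a dependent (−$2,500 flat): $415,100 − $2,500 = $412,600.
$412,600 is within the $875,000 maximum.

$412,600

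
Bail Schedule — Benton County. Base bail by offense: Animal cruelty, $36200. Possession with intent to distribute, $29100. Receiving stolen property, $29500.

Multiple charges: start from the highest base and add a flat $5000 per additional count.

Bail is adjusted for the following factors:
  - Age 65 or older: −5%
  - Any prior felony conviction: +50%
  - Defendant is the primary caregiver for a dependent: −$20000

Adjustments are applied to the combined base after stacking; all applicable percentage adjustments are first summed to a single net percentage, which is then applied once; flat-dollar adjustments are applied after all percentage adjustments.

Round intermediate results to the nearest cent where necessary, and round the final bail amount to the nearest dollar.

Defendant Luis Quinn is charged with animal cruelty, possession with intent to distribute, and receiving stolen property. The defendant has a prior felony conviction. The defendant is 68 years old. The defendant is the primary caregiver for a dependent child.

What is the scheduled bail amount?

$46990

Base amounts from the schedule: animal cruelty $36200; possession with intent to distribute $29100; receiving stolen property $29500.
Stacking rule: highest base plus $5000 per additional charge. Highest is animal cruelty at $36200; 2 additional charges → +$10000. Combined base = $46200.
Net percentage adjustment: −5% +50% = +45%. $46200 × 1.45 = $66990.
Defendant is the primary caregiver for a dependent (−$20000 flat): $66990 − $20000 = $46990.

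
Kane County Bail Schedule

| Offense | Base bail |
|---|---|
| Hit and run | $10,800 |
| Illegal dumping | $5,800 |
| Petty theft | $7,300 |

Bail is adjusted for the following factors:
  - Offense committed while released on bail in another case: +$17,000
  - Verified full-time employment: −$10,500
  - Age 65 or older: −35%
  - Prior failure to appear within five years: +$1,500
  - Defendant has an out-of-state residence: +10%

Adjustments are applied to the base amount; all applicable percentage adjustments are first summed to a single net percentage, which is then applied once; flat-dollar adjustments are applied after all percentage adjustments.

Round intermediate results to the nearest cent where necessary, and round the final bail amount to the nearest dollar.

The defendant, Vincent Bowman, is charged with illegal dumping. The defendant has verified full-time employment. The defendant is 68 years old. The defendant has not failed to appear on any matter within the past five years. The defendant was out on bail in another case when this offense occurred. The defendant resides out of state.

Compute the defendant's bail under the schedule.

$10,850

Base amounts from the schedule: illegal dumping $5,800.
Single charge. Combined base = $5,800.
Net percentage adjustment: −35% +10% = −25%. $5,800 × 0.75 = $4,350.
Offense committed while released on bail in another case (+$17,000 flat): $4,350 + $17,000 = $21,350.
Verified full-time employment (−$10,500 flat): $21,350 − $10,500 = $10,850.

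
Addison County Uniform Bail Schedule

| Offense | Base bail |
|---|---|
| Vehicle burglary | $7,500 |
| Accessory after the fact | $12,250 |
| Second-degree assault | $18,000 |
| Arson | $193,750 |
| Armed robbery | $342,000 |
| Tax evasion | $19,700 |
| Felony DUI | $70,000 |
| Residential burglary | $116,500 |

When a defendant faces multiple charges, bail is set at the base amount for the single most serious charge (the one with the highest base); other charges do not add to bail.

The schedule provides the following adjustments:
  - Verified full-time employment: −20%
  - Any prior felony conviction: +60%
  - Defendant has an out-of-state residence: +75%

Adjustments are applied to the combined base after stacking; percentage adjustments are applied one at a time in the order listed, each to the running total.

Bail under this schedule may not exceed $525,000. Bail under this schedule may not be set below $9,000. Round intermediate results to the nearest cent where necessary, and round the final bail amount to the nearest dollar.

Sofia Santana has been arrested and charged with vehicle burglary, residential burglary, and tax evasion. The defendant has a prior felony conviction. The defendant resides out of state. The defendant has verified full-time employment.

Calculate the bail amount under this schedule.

$260,960

Base amounts from the schedule: vehicle burglary $7,500; residential burglary $116,500; tax evasion $19,700.
Stacking rule: use the highest base only. Highest is residential burglary at $116,500. Combined base = $116,500.
Verified full-time employment (−20%): $116,500 × 0.8 = $93,200.
Any prior felony conviction (+60%): $93,200 × 1.6 = $149,120.
Defendant has an out-of-state residence (+75%): $149,120 × 1.75 = $260,960.
$260,960 is within the $525,000 maximum.
$260,960 is at or above the $9,000 minimum.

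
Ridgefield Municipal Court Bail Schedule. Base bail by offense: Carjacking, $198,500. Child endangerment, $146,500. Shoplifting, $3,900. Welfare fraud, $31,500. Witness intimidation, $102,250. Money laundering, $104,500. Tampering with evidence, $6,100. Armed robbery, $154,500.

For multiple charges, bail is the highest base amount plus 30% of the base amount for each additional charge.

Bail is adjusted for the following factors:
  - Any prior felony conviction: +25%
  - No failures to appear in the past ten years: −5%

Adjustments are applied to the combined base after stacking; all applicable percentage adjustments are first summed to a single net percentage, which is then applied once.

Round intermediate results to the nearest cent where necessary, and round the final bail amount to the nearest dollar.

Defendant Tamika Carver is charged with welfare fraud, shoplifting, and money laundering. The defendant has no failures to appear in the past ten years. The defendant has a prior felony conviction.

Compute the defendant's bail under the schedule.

Base amounts from the schedule: welfare fraud $31,500; shoplifting $3,900; money laundering $104,500.
Stacking rule: highest base plus 30% of each additional charge. Highest is money laundering at $104,500. Additional: $31,500 × 30% = $9,450; $3,900 × 30% = $1,170. Combined base = $104,500 + $10,620 = $115,120.
Net percentage adjustment: +25% −5% = +20%. $115,120 × 1.2 = $138,144.

$138,144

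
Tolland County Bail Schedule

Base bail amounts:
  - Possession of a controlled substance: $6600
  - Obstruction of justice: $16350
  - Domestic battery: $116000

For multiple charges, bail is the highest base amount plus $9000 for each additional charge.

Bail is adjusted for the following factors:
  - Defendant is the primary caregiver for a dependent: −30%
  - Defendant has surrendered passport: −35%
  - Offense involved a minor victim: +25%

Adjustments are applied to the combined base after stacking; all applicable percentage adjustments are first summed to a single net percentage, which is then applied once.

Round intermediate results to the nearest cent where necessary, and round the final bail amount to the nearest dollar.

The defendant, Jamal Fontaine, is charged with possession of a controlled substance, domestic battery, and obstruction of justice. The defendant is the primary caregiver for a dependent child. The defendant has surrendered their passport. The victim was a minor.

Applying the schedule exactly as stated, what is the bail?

Base amounts from the schedule: possession of a controlled substance $6600; domestic battery $116000; obstruction of justice $16350.
Stacking rule: highest base plus $9000 per additional charge. Highest is domestic battery at $116000; 2 additional charges → +$18000. Combined base = $134000.
Net percentage adjustment: −30% −35% +25% = −40%. $134000 × 0.6 = $80400.

$80400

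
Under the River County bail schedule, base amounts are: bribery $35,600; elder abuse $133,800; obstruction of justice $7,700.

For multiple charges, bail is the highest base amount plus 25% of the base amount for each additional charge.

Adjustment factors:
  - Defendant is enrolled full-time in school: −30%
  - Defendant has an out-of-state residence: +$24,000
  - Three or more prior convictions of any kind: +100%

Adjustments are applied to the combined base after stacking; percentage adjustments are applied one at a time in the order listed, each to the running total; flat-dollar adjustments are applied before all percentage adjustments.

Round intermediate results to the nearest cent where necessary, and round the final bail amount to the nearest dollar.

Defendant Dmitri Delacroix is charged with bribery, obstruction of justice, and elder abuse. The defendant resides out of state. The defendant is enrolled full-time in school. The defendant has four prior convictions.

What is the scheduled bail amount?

$236,075

Base amounts from the schedule: bribery $35,600; obstruction of justice $7,700; elder abuse $133,800.
Stacking rule: highest base plus 25% of each additional charge. Highest is elder abuse at $133,800. Additional: $35,600 × 25% = $8,900; $7,700 × 25% = $1,925. Combined base = $133,800 + $10,825 = $144,625.
Defendant has an out-of-state residence (+$24,000 flat): $144,625 + $24,000 = $168,625.
Defendant is enrolled full-time in school (−30%): $168,625 × 0.7 = $118,037.50.
Three or more prior convictions of any kind (+100%): $118,037.50 × 2 = $236,075.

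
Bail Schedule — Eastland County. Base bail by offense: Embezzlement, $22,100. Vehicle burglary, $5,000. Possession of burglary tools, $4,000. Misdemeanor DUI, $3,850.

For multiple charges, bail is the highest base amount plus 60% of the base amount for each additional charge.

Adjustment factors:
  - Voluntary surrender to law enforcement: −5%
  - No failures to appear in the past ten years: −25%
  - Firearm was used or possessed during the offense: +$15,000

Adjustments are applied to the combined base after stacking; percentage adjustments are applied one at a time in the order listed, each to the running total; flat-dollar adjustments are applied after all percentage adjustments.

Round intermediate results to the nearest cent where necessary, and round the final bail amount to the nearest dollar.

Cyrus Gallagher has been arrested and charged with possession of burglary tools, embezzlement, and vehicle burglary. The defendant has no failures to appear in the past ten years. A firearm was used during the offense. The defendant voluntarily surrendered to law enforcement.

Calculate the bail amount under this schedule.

$34,594

Base amounts from the schedule: possession of burglary tools $4,000; embezzlement $22,100; vehicle burglary $5,000.
Stacking rule: highest base plus 60% of each additional charge. Highest is embezzlement at $22,100. Additional: $4,000 × 60% = $2,400; $5,000 × 60% = $3,000. Combined base = $22,100 + $5,400 = $27,500.
Voluntary surrender to law enforcement (−5%): $27,500 × 0.95 = $26,125.
No failures to appear in the past ten years (−25%): $26,125 × 0.75 = $19,593.75.
Firearm was used or possessed during the offense (+$15,000 flat): $19,593.75 + $15,000 = $34,593.75.
Rounded to the nearest dollar: $34,594.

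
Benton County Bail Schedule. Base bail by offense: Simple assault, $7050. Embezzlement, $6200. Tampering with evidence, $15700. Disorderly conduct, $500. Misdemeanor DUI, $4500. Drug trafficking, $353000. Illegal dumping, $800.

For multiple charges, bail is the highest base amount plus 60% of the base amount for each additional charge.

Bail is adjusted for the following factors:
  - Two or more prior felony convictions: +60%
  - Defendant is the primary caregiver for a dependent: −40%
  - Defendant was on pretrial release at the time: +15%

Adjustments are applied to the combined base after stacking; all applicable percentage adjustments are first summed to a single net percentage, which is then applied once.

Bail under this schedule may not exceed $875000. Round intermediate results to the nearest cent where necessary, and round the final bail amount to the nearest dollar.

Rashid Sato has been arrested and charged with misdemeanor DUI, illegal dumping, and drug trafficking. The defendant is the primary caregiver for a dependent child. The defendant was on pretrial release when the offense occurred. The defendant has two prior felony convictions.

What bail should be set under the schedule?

$480843

Base amounts from the schedule: misdemeanor DUI $4500; illegal dumping $800; drug trafficking $353000.
Stacking rule: highest base plus 60% of each additional charge. Highest is drug trafficking at $353000. Additional: $4500 × 60% = $2700; $800 × 60% = $480. Combined base = $353000 + $3180 = $356180.
Net percentage adjustment: +60% −40% +15% = +35%. $356180 × 1.35 = $480843.
$480843 is within the $875000 maximum.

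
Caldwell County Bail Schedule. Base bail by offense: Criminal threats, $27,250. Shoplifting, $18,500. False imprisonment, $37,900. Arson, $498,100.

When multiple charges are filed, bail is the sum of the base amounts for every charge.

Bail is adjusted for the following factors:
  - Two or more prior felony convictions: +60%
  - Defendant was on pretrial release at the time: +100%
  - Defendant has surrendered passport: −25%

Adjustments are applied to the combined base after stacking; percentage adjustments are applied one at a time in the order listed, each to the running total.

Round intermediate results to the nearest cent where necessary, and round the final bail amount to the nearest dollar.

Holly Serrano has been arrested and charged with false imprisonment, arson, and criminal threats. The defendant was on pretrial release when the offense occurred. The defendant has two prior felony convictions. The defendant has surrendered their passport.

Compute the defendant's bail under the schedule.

Base amounts from the schedule: false imprisonment $37,900; arson $498,100; criminal threats $27,250.
Stacking rule: sum of all bases. $37,900 + $498,100 + $27,250 = $563,250.
Two or more prior felony convictions (+60%): $563,250 × 1.6 = $901,200.
Defendant was on pretrial release at the time (+100%): $901,200 × 2 = $1,802,400.
Defendant has surrendered passport (−25%): $1,802,400 × 0.75 = $1,351,800.

$1,351,800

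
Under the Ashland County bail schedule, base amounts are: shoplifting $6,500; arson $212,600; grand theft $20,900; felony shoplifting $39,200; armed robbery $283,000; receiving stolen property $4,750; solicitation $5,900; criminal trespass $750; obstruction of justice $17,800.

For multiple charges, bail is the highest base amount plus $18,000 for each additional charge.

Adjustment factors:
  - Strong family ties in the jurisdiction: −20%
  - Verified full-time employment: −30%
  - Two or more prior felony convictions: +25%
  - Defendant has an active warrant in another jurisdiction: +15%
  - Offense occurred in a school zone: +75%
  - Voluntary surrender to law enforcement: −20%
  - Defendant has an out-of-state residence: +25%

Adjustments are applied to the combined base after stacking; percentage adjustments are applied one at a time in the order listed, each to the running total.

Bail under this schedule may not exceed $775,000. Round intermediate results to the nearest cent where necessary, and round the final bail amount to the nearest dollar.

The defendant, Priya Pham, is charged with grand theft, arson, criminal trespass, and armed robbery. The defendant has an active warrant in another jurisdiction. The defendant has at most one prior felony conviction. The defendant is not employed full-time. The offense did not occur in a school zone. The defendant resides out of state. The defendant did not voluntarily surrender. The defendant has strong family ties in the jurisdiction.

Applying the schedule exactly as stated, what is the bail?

Base amounts from the schedule: grand theft $20,900; arson $212,600; criminal trespass $750; armed robbery $283,000.
Stacking rule: highest base plus $18,000 per additional charge. Highest is armed robbery at $283,000; 3 additional charges → +$54,000. Combined base = $337,000.
Strong family ties in the jurisdiction (−20%): $337,000 × 0.8 = $269,600.
Defendant has an active warrant in another jurisdiction (+15%): $269,600 × 1.15 = $310,040.
Defendant has an out-of-state residence (+25%): $310,040 × 1.25 = $387,550.
$387,550 is within the $775,000 maximum.

$387,550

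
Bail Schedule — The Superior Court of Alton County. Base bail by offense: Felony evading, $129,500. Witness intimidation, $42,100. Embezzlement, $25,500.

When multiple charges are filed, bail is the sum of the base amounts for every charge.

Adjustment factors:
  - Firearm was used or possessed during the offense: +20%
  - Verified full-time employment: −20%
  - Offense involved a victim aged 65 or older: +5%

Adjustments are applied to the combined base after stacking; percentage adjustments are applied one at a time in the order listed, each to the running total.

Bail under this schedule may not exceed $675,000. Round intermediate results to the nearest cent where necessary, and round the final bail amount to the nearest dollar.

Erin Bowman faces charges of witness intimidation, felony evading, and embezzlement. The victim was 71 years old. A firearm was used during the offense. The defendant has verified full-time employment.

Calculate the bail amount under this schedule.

$198,677

Base amounts from the schedule: witness intimidation $42,100; felony evading $129,500; embezzlement $25,500.
Stacking rule: sum of all bases. $42,100 + $129,500 + $25,500 = $197,100.
Firearm was used or possessed during the offense (+20%): $197,100 × 1.2 = $236,520.
Verified full-time employment (−20%): $236,520 × 0.8 = $189,216.
Offense involved a victim aged 65 or older (+5%): $189,216 × 1.05 = $198,676.80.
$198,676.80 is within the $675,000 maximum.
Rounded to the nearest dollar: $198,677.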